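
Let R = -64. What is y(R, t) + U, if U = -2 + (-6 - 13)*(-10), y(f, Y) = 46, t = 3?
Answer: 234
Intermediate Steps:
U = 188 (U = -2 - 19*(-10) = -2 + 190 = 188)
y(R, t) + U = 46 + 188 = 234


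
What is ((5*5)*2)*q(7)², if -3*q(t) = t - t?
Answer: 0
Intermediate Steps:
q(t) = 0 (q(t) = -(t - t)/3 = -⅓*0 = 0)
((5*5)*2)*q(7)² = ((5*5)*2)*0² = (25*2)*0 = 50*0 = 0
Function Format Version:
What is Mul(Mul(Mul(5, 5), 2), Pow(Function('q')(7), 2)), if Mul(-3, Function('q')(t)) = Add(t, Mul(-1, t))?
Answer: 0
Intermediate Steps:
Function('q')(t) = 0 (Function('q')(t) = Mul(Rational(-1, 3), Add(t, Mul(-1, t))) = Mul(Rational(-1, 3), 0) = 0)
Mul(Mul(Mul(5, 5), 2), Pow(Function('q')(7), 2)) = Mul(Mul(Mul(5, 5), 2), Pow(0, 2)) = Mul(Mul(25, 2), 0) = Mul(50, 0) = 0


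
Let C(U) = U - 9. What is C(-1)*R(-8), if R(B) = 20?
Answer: -200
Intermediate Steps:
C(U) = -9 + U
C(-1)*R(-8) = (-9 - 1)*20 = -10*20 = -200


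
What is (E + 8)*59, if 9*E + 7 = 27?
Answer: 5428/9 ≈ 603.11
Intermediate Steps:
E = 20/9 (E = -7/9 + (⅑)*27 = -7/9 + 3 = 20/9 ≈ 2.2222)
(E + 8)*59 = (20/9 + 8)*59 = (92/9)*59 = 5428/9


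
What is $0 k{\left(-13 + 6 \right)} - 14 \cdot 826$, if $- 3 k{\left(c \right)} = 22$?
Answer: $-11564$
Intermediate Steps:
$k{\left(c \right)} = - \frac{22}{3}$ ($k{\left(c \right)} = \left(- \frac{1}{3}\right) 22 = - \frac{22}{3}$)
$0 k{\left(-13 + 6 \right)} - 14 \cdot 826 = 0 \left(- \frac{22}{3}\right) - 14 \cdot 826 = 0 - 11564 = -11564$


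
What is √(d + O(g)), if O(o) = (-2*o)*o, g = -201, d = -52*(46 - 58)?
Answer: I*√80178 ≈ 283.16*I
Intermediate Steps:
d = 624 (d = -52*(-12) = 624)
O(o) = -2*o²
√(d + O(g)) = √(624 - 2*(-201)²) = √(624 - 2*40401) = √(624 - 80802) = √(-80178) = I*√80178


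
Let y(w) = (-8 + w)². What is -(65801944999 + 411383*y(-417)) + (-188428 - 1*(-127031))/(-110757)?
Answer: -15517941686604721/110757 ≈ -1.4011e+11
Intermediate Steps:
-(65801944999 + 411383*y(-417)) + (-188428 - 1*(-127031))/(-110757) = -(65801944999 + 411383*(-8 - 417)²) + (-188428 - 1*(-127031))/(-110757) = -411383/(1/((-425)² + 159953)) + (-188428 + 127031)*(-1/110757) = -411383/(1/(180625 + 159953)) - 61397*(-1/110757) = -411383/(1/340578) + 61397/110757 = -411383/1/340578 + 61397/110757 = -411383*340578 + 61397/110757 = -140107999374 + 61397/110757 = -15517941686604721/110757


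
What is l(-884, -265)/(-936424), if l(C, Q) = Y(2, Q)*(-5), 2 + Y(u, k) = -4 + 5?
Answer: -5/936424 ≈ -5.3395e-6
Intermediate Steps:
Y(u, k) = -1 (Y(u, k) = -2 + (-4 + 5) = -2 + 1 = -1)
l(C, Q) = 5 (l(C, Q) = -1*(-5) = 5)
l(-884, -265)/(-936424) = 5/(-936424) = 5*(-1/936424) = -5/936424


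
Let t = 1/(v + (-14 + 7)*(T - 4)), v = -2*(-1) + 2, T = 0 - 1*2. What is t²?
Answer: 1/2116 ≈ 0.00047259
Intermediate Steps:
T = -2 (T = 0 - 2 = -2)
v = 4 (v = 2 + 2 = 4)
t = 1/46 (t = 1/(4 + (-14 + 7)*(-2 - 4)) = 1/(4 - 7*(-6)) = 1/(4 + 42) = 1/46 ≈ 0.021739)
t² = (1/46)² = 1/2116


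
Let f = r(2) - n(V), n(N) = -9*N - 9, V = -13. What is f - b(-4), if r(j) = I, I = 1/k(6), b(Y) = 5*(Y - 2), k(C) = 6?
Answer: -467/6 ≈ -77.833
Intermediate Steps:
n(N) = -9 - 9*N
b(Y) = -10 + 5*Y (b(Y) = 5*(-2 + Y) = -10 + 5*Y)
I = ⅙ (I = 1/6 = ⅙ ≈ 0.16667)
r(j) = ⅙
f = -647/6 (f = ⅙ - (-9 - 9*(-13)) = ⅙ - (-9 + 117) = ⅙ - 1*108 = ⅙ - 108 = -647/6 ≈ -107.83)
f - b(-4) = -647/6 - (-10 + 5*(-4)) = -647/6 - (-10 - 20) = -647/6 - 1*(-30) = -647/6 + 30 = -467/6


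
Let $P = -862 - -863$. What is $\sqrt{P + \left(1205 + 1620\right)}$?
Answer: $3 \sqrt{314} \approx 53.16$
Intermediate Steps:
$P = 1$ ($P = -862 + 863 = 1$)
$\sqrt{P + \left(1205 + 1620\right)} = \sqrt{1 + \left(1205 + 1620\right)} = \sqrt{1 + 2825} = \sqrt{2826} = 3 \sqrt{314}$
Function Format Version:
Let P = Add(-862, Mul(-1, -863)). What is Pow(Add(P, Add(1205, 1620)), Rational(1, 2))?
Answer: Mul(3, Pow(314, Rational(1, 2))) ≈ 53.160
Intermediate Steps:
P = 1 (P = Add(-862, 863) = 1)
Pow(Add(P, Add(1205, 1620)), Rational(1, 2)) = Pow(Add(1, Add(1205, 1620)), Rational(1, 2)) = Pow(Add(1, 2825), Rational(1, 2)) = Pow(2826, Rational(1, 2)) = Mul(3, Pow(314, Rational(1, 2)))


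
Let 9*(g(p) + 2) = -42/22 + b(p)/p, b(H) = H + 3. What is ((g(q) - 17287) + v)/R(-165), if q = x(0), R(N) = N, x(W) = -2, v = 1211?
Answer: 3183497/32670 ≈ 97.444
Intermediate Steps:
b(H) = 3 + H
q = -2
g(p) = -73/33 + (3 + p)/(9*p) (g(p) = -2 + (-42/22 + (3 + p)/p)/9 = -2 + (-42*1/22 + (3 + p)/p)/9 = -2 + (-21/11 + (3 + p)/p)/9 = -2 + (-7/33 + (3 + p)/(9*p)) = -73/33 + (3 + p)/(9*p))
((g(q) - 17287) + v)/R(-165) = (((1/99)*(33 - 208*(-2))/(-2) - 17287) + 1211)/(-165) = (((1/99)*(-½)*(33 + 416) - 17287) + 1211)*(-1/165) = (((1/99)*(-½)*449 - 17287) + 1211)*(-1/165) = ((-449/198 - 17287) + 1211)*(-1/165) = (-3423275/198 + 1211)*(-1/165) = -3183497/198*(-1/165) = 3183497/32670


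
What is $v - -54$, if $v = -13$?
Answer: $41$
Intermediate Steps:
$v - -54 = -13 - -54 = -13 + 54 = 41$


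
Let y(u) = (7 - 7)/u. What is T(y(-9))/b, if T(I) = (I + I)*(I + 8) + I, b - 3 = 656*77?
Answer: 0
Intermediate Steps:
y(u) = 0 (y(u) = 0/u = 0)
b = 50515 (b = 3 + 656*77 = 3 + 50512 = 50515)
T(I) = I + 2*I*(8 + I) (T(I) = (2*I)*(8 + I) + I = 2*I*(8 + I) + I = I + 2*I*(8 + I))
T(y(-9))/b = (0*(17 + 2*0))/50515 = (0*(17 + 0))*(1/50515) = (0*17)*(1/50515) = 0*(1/50515) = 0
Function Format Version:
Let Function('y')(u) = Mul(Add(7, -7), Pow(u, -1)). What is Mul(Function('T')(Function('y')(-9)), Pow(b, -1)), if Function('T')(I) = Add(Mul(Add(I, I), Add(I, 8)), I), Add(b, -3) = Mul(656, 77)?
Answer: 0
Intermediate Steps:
Function('y')(u) = 0 (Function('y')(u) = Mul(0, Pow(u, -1)) = 0)
b = 50515 (b = Add(3, Mul(656, 77)) = Add(3, 50512) = 50515)
Function('T')(I) = Add(I, Mul(2, I, Add(8, I))) (Function('T')(I) = Add(Mul(Mul(2, I), Add(8, I)), I) = Add(Mul(2, I, Add(8, I)), I) = Add(I, Mul(2, I, Add(8, I))))
Mul(Function('T')(Function('y')(-9)), Pow(b, -1)) = Mul(Mul(0, Add(17, Mul(2, 0))), Pow(50515, -1)) = Mul(Mul(0, Add(17, 0)), Rational(1, 50515)) = Mul(Mul(0, 17), Rational(1, 50515)) = Mul(0, Rational(1, 50515)) = 0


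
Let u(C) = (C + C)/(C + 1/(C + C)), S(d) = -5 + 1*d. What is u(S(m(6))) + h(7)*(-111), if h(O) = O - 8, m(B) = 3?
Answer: 1015/9 ≈ 112.78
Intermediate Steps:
h(O) = -8 + O
S(d) = -5 + d
u(C) = 2*C/(C + 1/(2*C)) (u(C) = (2*C)/(C + 1/(2*C)) = 2*C/(C + 1/(2*C)))
u(S(m(6))) + h(7)*(-111) = 4*(-5 + 3)²/(1 + 2*(-5 + 3)²) + (-8 + 7)*(-111) = 4*(-2)²/(1 + 2*(-2)²) - 1*(-111) = 4*4/(1 + 2*4) + 111 = 4*4/(1 + 8) + 111 = 4*4/9 + 111 = 4*4*(⅑) + 111 = 16/9 + 111 = 1015/9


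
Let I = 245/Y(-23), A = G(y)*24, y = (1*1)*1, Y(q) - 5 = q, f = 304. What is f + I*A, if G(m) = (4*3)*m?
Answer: -3616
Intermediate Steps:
Y(q) = 5 + q
y = 1 (y = 1*1 = 1)
G(m) = 12*m
A = 288 (A = (12*1)*24 = 12*24 = 288)
I = -245/18 (I = 245/(5 - 23) = 245/(-18) = 245*(-1/18) = -245/18 ≈ -13.611)
f + I*A = 304 - 245/18*288 = 304 - 3920 = -3616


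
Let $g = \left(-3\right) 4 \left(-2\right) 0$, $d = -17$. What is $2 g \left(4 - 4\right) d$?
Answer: $0$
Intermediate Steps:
$g = 0$ ($g = \left(-12\right) \left(-2\right) 0 = 24 \cdot 0 = 0$)
$2 g \left(4 - 4\right) d = 2 \cdot 0 \left(4 - 4\right) \left(-17\right) = 2 \cdot 0 \cdot 0 \left(-17\right) = 2 \cdot 0 \left(-17\right) = 0 \left(-17\right) = 0$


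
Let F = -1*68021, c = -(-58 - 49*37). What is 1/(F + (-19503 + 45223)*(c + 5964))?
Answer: 1/201448179 ≈ 4.9641e-9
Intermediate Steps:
c = 1871 (c = -(-58 - 1813) = -1*(-1871) = 1871)
F = -68021
1/(F + (-19503 + 45223)*(c + 5964)) = 1/(-68021 + (-19503 + 45223)*(1871 + 5964)) = 1/(-68021 + 25720*7835) = 1/(-68021 + 201516200) = 1/201448179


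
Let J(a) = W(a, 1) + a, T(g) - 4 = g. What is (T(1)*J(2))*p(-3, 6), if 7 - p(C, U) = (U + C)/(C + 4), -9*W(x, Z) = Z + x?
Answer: 100/3 ≈ 33.333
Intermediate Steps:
W(x, Z) = -Z/9 - x/9 (W(x, Z) = -(Z + x)/9 = -Z/9 - x/9)
p(C, U) = 7 - (C + U)/(4 + C) (p(C, U) = 7 - (U + C)/(C + 4) = 7 - (C + U)/(4 + C))
T(g) = 4 + g
J(a) = -1/9 + 8*a/9 (J(a) = (-1/9*1 - a/9) + a = (-1/9 - a/9) + a = -1/9 + 8*a/9)
(T(1)*J(2))*p(-3, 6) = ((4 + 1)*(-1/9 + (8/9)*2))*((28 - 1*6 + 6*(-3))/(4 - 3)) = (5*(-1/9 + 16/9))*((28 - 6 - 18)/1) = (5*(5/3))*(1*4) = (25/3)*4 = 100/3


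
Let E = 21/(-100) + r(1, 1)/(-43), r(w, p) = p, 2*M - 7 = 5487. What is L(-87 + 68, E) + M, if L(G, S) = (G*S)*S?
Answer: 50772915829/18490000 ≈ 2746.0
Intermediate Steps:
M = 2747 (M = 7/2 + (½)*5487 = 7/2 + 5487/2 = 2747)
E = -1003/4300 (E = 21/(-100) + 1/(-43) = 21*(-1/100) + 1*(-1/43) = -21/100 - 1/43 = -1003/4300 ≈ -0.23326)
L(G, S) = G*S²
L(-87 + 68, E) + M = (-87 + 68)*(-1003/4300)² + 2747 = -19*1006009/18490000 + 2747 = -19114171/18490000 + 2747 = 50772915829/18490000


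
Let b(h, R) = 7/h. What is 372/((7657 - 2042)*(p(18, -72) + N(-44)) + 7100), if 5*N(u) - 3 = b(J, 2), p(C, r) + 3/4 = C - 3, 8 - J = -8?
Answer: 1984/485195 ≈ 0.0040891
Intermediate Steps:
J = 16 (J = 8 - 1*(-8) = 8 + 8 = 16)
p(C, r) = -15/4 + C (p(C, r) = -¾ + (C - 3) = -¾ + (-3 + C) = -15/4 + C)
N(u) = 11/16 (N(u) = ⅗ + (7/16)/5 = ⅗ + (7*(1/16))/5 = ⅗ + (⅕)*(7/16) = ⅗ + 7/80 = 11/16)
372/((7657 - 2042)*(p(18, -72) + N(-44)) + 7100) = 372/((7657 - 2042)*((-15/4 + 18) + 11/16) + 7100) = 372/(5615*(57/4 + 11/16) + 7100) = 372/(5615*(239/16) + 7100) = 372/(1341985/16 + 7100) = 372/(1455585/16) = 372*(16/1455585) = 1984/485195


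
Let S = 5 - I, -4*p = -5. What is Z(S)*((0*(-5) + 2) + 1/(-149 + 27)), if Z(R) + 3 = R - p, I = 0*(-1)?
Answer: 729/488 ≈ 1.4939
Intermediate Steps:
p = 5/4 (p = -¼*(-5) = 5/4 ≈ 1.2500)
I = 0
S = 5 (S = 5 - 1*0 = 5 + 0 = 5)
Z(R) = -17/4 + R (Z(R) = -3 + (R - 1*5/4) = -3 + (R - 5/4) = -3 + (-5/4 + R) = -17/4 + R)
Z(S)*((0*(-5) + 2) + 1/(-149 + 27)) = (-17/4 + 5)*((0*(-5) + 2) + 1/(-149 + 27)) = 3*((0 + 2) + 1/(-122))/4 = 3*(2 - 1/122)/4 = (¾)*(243/122) = 729/488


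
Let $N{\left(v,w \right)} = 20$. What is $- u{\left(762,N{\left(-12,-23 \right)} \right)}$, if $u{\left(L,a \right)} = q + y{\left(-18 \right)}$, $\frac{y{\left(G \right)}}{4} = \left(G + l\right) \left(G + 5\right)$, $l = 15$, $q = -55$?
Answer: $-101$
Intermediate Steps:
$y{\left(G \right)} = 4 \left(5 + G\right) \left(15 + G\right)$ ($y{\left(G \right)} = 4 \left(G + 15\right) \left(G + 5\right) = 4 \left(15 + G\right) \left(5 + G\right) = 4 \left(5 + G\right) \left(15 + G\right)$)
$u{\left(L,a \right)} = 101$ ($u{\left(L,a \right)} = -55 + \left(300 + 4 \left(-18\right)^{2} + 80 \left(-18\right)\right) = -55 + \left(300 + 4 \cdot 324 - 1440\right) = -55 + \left(300 + 1296 - 1440\right) = -55 + 156 = 101$)
$- u{\left(762,N{\left(-12,-23 \right)} \right)} = \left(-1\right) 101 = -101$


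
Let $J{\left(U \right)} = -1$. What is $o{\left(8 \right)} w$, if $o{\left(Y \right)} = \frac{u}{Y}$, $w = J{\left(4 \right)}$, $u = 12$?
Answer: $- \frac{3}{2} \approx -1.5$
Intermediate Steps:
$w = -1$
$o{\left(Y \right)} = \frac{12}{Y}$
$o{\left(8 \right)} w = \frac{12}{8} \left(-1\right) = 12 \cdot \frac{1}{8} \left(-1\right) = \frac{3}{2} \left(-1\right) = - \frac{3}{2}$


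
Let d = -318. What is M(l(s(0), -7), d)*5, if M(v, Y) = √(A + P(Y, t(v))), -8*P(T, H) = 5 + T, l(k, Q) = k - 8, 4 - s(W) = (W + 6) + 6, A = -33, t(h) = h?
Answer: 35*√2/4 ≈ 12.374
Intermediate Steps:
s(W) = -8 - W (s(W) = 4 - ((W + 6) + 6) = 4 - ((6 + W) + 6) = 4 - (12 + W) = 4 + (-12 - W) = -8 - W)
l(k, Q) = -8 + k
P(T, H) = -5/8 - T/8 (P(T, H) = -(5 + T)/8 = -5/8 - T/8)
M(v, Y) = √(-269/8 - Y/8) (M(v, Y) = √(-33 + (-5/8 - Y/8)) = √(-269/8 - Y/8))
M(l(s(0), -7), d)*5 = (√(-538 - 2*(-318))/4)*5 = (√(-538 + 636)/4)*5 = (√98/4)*5 = ((7*√2)/4)*5 = (7*√2/4)*5 = 35*√2/4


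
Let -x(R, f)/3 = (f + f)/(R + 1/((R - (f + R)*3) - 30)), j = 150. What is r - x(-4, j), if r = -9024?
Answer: -17471136/1889 ≈ -9248.9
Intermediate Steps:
x(R, f) = -6*f/(R + 1/(-30 - 3*f - 2*R)) (x(R, f) = -3*(f + f)/(R + 1/((R - (f + R)*3) - 30)) = -3*2*f/(R + 1/((R - (R + f)*3) - 30)) = -3*2*f/(R + 1/((R - (3*R + 3*f)) - 30)) = -3*2*f/(R + 1/((R + (-3*R - 3*f)) - 30)) = -3*2*f/(R + 1/((-3*f - 2*R) - 30)) = -3*2*f/(R + 1/(-30 - 3*f - 2*R)) = -6*f/(R + 1/(-30 - 3*f - 2*R)))
r - x(-4, j) = -9024 - (-6)*150*(30 + 2*(-4) + 3*150)/(-1 + 2*(-4)² + 30*(-4) + 3*(-4)*150) = -9024 - (-6)*150*(30 - 8 + 450)/(-1 + 2*16 - 120 - 1800) = -9024 - (-6)*150*472/(-1 + 32 - 120 - 1800) = -9024 - (-6)*150*472/(-1889) = -9024 - (-6)*150*(-1)*472/1889 = -9024 - 1*424800/1889 = -9024 - 424800/1889 = -17471136/1889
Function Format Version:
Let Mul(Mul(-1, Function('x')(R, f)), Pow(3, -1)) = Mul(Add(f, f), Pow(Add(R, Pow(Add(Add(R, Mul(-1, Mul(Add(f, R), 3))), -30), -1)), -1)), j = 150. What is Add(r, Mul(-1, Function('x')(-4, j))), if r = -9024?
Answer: Rational(-17471136, 1889) ≈ -9248.9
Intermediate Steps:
Function('x')(R, f) = Mul(-6, f, Pow(Add(R, Pow(Add(-30, Mul(-3, f), Mul(-2, R)), -1)), -1)) (Function('x')(R, f) = Mul(-3, Mul(Add(f, f), Pow(Add(R, Pow(Add(Add(R, Mul(-1, Mul(Add(f, R), 3))), -30), -1)), -1))) = Mul(-3, Mul(Mul(2, f), Pow(Add(R, Pow(Add(Add(R, Mul(-1, Mul(Add(R, f), 3))), -30), -1)), -1))) = Mul(-3, Mul(Mul(2, f), Pow(Add(R, Pow(Add(Add(R, Mul(-1, Add(Mul(3, R), Mul(3, f)))), -30), -1)), -1))) = Mul(-3, Mul(Mul(2, f), Pow(Add(R, Pow(Add(Add(R, Add(Mul(-3, R), Mul(-3, f))), -30), -1)), -1))) = Mul(-3, Mul(Mul(2, f), Pow(Add(R, Pow(Add(Add(Mul(-3, f), Mul(-2, R)), -30), -1)), -1))) = Mul(-3, Mul(Mul(2, f), Pow(Add(R, Pow(Add(-30, Mul(-3, f), Mul(-2, R)), -1)), -1))) = Mul(-3, Mul(2, f, Pow(Add(R, Pow(Add(-30, Mul(-3, f), Mul(-2, R)), -1)), -1))) = Mul(-6, f, Pow(Add(R, Pow(Add(-30, Mul(-3, f), Mul(-2, R)), -1)), -1)))
Add(r, Mul(-1, Function('x')(-4, j))) = Add(-9024, Mul(-1, Mul(-6, 150, Pow(Add(-1, Mul(2, Pow(-4, 2)), Mul(30, -4), Mul(3, -4, 150)), -1), Add(30, Mul(2, -4), Mul(3, 150))))) = Add(-9024, Mul(-1, Mul(-6, 150, Pow(Add(-1, Mul(2, 16), -120, -1800), -1), Add(30, -8, 450)))) = Add(-9024, Mul(-1, Mul(-6, 150, Pow(Add(-1, 32, -120, -1800), -1), 472))) = Add(-9024, Mul(-1, Mul(-6, 150, Pow(-1889, -1), 472))) = Add(-9024, Mul(-1, Mul(-6, 150, Rational(-1, 1889), 472))) = Add(-9024, Mul(-1, Rational(424800, 1889))) = Add(-9024, Rational(-424800, 1889)) = Rational(-17471136, 1889)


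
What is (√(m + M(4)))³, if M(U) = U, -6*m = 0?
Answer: 8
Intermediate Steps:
m = 0 (m = -⅙*0 = 0)
(√(m + M(4)))³ = (√(0 + 4))³ = (√4)³ = 2³ = 8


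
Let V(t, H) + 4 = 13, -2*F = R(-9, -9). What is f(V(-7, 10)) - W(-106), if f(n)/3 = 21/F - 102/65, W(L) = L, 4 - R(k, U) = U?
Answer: 458/5 ≈ 91.600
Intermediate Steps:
R(k, U) = 4 - U
F = -13/2 (F = -(4 - 1*(-9))/2 = -(4 + 9)/2 = -1/2*13 = -13/2 ≈ -6.5000)
V(t, H) = 9 (V(t, H) = -4 + 13 = 9)
f(n) = -72/5 (f(n) = 3*(21/(-13/2) - 102/65) = 3*(21*(-2/13) - 102*1/65) = 3*(-42/13 - 102/65) = 3*(-24/5) = -72/5)
f(V(-7, 10)) - W(-106) = -72/5 - 1*(-106) = -72/5 + 106 = 458/5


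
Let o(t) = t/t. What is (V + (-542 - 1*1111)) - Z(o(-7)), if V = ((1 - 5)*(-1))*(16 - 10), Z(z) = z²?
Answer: -1630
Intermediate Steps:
o(t) = 1
V = 24 (V = -4*(-1)*6 = 4*6 = 24)
(V + (-542 - 1*1111)) - Z(o(-7)) = (24 + (-542 - 1*1111)) - 1*1² = (24 + (-542 - 1111)) - 1*1 = (24 - 1653) - 1 = -1629 - 1 = -1630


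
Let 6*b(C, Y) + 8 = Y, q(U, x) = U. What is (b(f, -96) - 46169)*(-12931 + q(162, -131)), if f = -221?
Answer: 1769259871/3 ≈ 5.8975e+8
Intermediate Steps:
b(C, Y) = -4/3 + Y/6
(b(f, -96) - 46169)*(-12931 + q(162, -131)) = ((-4/3 + (⅙)*(-96)) - 46169)*(-12931 + 162) = ((-4/3 - 16) - 46169)*(-12769) = (-52/3 - 46169)*(-12769) = -138559/3*(-12769) = 1769259871/3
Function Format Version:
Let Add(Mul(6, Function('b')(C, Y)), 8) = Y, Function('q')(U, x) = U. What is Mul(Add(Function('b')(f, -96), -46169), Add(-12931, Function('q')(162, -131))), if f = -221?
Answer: Rational(1769259871, 3) ≈ 5.8975e+8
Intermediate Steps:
Function('b')(C, Y) = Add(Rational(-4, 3), Mul(Rational(1, 6), Y))
Mul(Add(Function('b')(f, -96), -46169), Add(-12931, Function('q')(162, -131))) = Mul(Add(Add(Rational(-4, 3), Mul(Rational(1, 6), -96)), -46169), Add(-12931, 162)) = Mul(Add(Add(Rational(-4, 3), -16), -46169), -12769) = Mul(Add(Rational(-52, 3), -46169), -12769) = Mul(Rational(-138559, 3), -12769) = Rational(1769259871, 3)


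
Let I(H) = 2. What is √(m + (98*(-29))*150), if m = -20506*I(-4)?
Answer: 4*I*√29207 ≈ 683.6*I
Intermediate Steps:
m = -41012 (m = -20506*2 = -41012)
√(m + (98*(-29))*150) = √(-41012 + (98*(-29))*150) = √(-41012 - 2842*150) = √(-41012 - 426300) = √(-467312) = 4*I*√29207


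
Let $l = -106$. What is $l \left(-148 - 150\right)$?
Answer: $31588$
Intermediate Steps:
$l \left(-148 - 150\right) = - 106 \left(-148 - 150\right) = \left(-106\right) \left(-298\right) = 31588$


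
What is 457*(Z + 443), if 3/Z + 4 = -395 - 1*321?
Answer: 48587783/240 ≈ 2.0245e+5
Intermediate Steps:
Z = -1/240 (Z = 3/(-4 + (-395 - 1*321)) = 3/(-4 + (-395 - 321)) = 3/(-4 - 716) = 3/(-720) = 3*(-1/720) = -1/240 ≈ -0.0041667)
457*(Z + 443) = 457*(-1/240 + 443) = 457*(106319/240) = 48587783/240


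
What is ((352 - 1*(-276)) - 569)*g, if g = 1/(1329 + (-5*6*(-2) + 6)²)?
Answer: 59/5685 ≈ 0.010378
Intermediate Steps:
g = 1/5685 (g = 1/(1329 + (-30*(-2) + 6)²) = 1/(1329 + (60 + 6)²) = 1/(1329 + 66²) = 1/(1329 + 4356) = 1/5685 ≈ 0.00017590)
((352 - 1*(-276)) - 569)*g = ((352 - 1*(-276)) - 569)*(1/5685) = ((352 + 276) - 569)*(1/5685) = (628 - 569)*(1/5685) = 59*(1/5685) = 59/5685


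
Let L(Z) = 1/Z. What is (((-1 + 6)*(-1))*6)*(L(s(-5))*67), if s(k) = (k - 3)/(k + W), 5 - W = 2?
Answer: -1005/2 ≈ -502.50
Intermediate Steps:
W = 3 (W = 5 - 1*2 = 5 - 2 = 3)
s(k) = (-3 + k)/(3 + k) (s(k) = (k - 3)/(k + 3) = (-3 + k)/(3 + k))
(((-1 + 6)*(-1))*6)*(L(s(-5))*67) = (((-1 + 6)*(-1))*6)*(67/((-3 - 5)/(3 - 5))) = ((5*(-1))*6)*(67/(-8/(-2))) = (-5*6)*(67/(-½*(-8))) = -30*67/4 = -1005/2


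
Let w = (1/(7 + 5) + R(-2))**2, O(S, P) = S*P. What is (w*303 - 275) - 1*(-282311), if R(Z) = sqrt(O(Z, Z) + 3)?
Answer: 13639637/48 + 101*sqrt(7)/2 ≈ 2.8429e+5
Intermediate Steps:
O(S, P) = P*S
R(Z) = sqrt(3 + Z**2) (R(Z) = sqrt(Z*Z + 3) = sqrt(Z**2 + 3) = sqrt(3 + Z**2))
w = (1/12 + sqrt(7))**2 (w = (1/(7 + 5) + sqrt(3 + (-2)**2))**2 = (1/12 + sqrt(3 + 4))**2 = (1/12 + sqrt(7))**2 ≈ 7.4479)
(w*303 - 275) - 1*(-282311) = ((1009/144 + sqrt(7)/6)*303 - 275) - 1*(-282311) = ((101909/48 + 101*sqrt(7)/2) - 275) + 282311 = (88709/48 + 101*sqrt(7)/2) + 282311 = 13639637/48 + 101*sqrt(7)/2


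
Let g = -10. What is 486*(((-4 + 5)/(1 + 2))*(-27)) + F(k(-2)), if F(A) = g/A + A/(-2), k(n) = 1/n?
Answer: -17415/4 ≈ -4353.8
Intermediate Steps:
F(A) = -10/A - A/2 (F(A) = -10/A + A/(-2) = -10/A + A*(-1/2) = -10/A - A/2)
486*(((-4 + 5)/(1 + 2))*(-27)) + F(k(-2)) = 486*(((-4 + 5)/(1 + 2))*(-27)) + (-10/(1/(-2)) - 1/2/(-2)) = 486*((1/3)*(-27)) + (-10/(-1/2) - 1/2*(-1/2)) = 486*((1*(1/3))*(-27)) + (-10*(-2) + 1/4) = 486*((1/3)*(-27)) + (20 + 1/4) = 486*(-9) + 81/4 = -4374 + 81/4 = -17415/4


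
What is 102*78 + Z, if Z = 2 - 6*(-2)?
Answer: 7970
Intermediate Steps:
Z = 14 (Z = 2 + 12 = 14)
102*78 + Z = 102*78 + 14 = 7956 + 14 = 7970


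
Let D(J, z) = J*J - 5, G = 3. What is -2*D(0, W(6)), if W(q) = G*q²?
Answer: 10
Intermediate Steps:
W(q) = 3*q²
D(J, z) = -5 + J² (D(J, z) = J² - 5 = -5 + J²)
-2*D(0, W(6)) = -2*(-5 + 0²) = -2*(-5 + 0) = -2*(-5) = 10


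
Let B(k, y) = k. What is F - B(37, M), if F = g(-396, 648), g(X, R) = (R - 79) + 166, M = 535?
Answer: 698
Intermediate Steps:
g(X, R) = 87 + R (g(X, R) = (-79 + R) + 166 = 87 + R)
F = 735 (F = 87 + 648 = 735)
F - B(37, M) = 735 - 1*37 = 735 - 37 = 698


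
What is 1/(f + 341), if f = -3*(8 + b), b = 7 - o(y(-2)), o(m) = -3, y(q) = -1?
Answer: 1/287 ≈ 0.0034843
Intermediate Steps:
b = 10 (b = 7 - 1*(-3) = 7 + 3 = 10)
f = -54 (f = -3*(8 + 10) = -3*18 = -54)
1/(f + 341) = 1/(-54 + 341) = 1/287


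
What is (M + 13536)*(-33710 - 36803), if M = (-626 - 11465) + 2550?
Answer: -281699435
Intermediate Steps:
M = -9541 (M = -12091 + 2550 = -9541)
(M + 13536)*(-33710 - 36803) = (-9541 + 13536)*(-33710 - 36803) = 3995*(-70513) = -281699435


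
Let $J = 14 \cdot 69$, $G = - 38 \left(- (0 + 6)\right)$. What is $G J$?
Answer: $220248$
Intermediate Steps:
$G = 228$ ($G = - 38 \left(\left(-1\right) 6\right) = \left(-38\right) \left(-6\right) = 228$)
$J = 966$
$G J = 228 \cdot 966 = 220248$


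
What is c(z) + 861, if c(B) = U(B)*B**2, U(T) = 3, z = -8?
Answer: 1053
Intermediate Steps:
c(B) = 3*B**2
c(z) + 861 = 3*(-8)**2 + 861 = 3*64 + 861 = 192 + 861 = 1053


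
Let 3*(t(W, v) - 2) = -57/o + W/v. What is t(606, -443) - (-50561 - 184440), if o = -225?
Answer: 23423886992/99675 ≈ 2.3500e+5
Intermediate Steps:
t(W, v) = 469/225 + W/(3*v) (t(W, v) = 2 + (-57/(-225) + W/v)/3 = 2 + (-57*(-1/225) + W/v)/3 = 2 + (19/75 + W/v)/3 = 2 + (19/225 + W/(3*v)) = 469/225 + W/(3*v))
t(606, -443) - (-50561 - 184440) = (469/225 + (1/3)*606/(-443)) - (-50561 - 184440) = (469/225 + (1/3)*606*(-1/443)) - 1*(-235001) = (469/225 - 202/443) + 235001 = 162317/99675 + 235001 = 23423886992/99675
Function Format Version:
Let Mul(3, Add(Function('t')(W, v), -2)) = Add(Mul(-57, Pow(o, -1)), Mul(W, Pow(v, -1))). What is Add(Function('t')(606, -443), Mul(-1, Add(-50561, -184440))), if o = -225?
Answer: Rational(23423886992, 99675) ≈ 2.3500e+5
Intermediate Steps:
Function('t')(W, v) = Add(Rational(469, 225), Mul(Rational(1, 3), W, Pow(v, -1))) (Function('t')(W, v) = Add(2, Mul(Rational(1, 3), Add(Mul(-57, Pow(-225, -1)), Mul(W, Pow(v, -1))))) = Add(2, Mul(Rational(1, 3), Add(Mul(-57, Rational(-1, 225)), Mul(W, Pow(v, -1))))) = Add(2, Mul(Rational(1, 3), Add(Rational(19, 75), Mul(W, Pow(v, -1))))) = Add(2, Add(Rational(19, 225), Mul(Rational(1, 3), W, Pow(v, -1)))) = Add(Rational(469, 225), Mul(Rational(1, 3), W, Pow(v, -1))))
Add(Function('t')(606, -443), Mul(-1, Add(-50561, -184440))) = Add(Add(Rational(469, 225), Mul(Rational(1, 3), 606, Pow(-443, -1))), Mul(-1, Add(-50561, -184440))) = Add(Add(Rational(469, 225), Mul(Rational(1, 3), 606, Rational(-1, 443))), Mul(-1, -235001)) = Add(Add(Rational(469, 225), Rational(-202, 443)), 235001) = Add(Rational(162317, 99675), 235001) = Rational(23423886992, 99675)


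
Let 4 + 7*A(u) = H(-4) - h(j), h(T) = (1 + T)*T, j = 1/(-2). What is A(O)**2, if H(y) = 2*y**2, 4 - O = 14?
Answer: 12769/784 ≈ 16.287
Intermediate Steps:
O = -10 (O = 4 - 1*14 = 4 - 14 = -10)
j = -1/2 ≈ -0.50000
h(T) = T*(1 + T)
A(u) = 113/28 (A(u) = -4/7 + (2*(-4)**2 - (-1)*(1 - 1/2)/2)/7 = -4/7 + (2*16 - (-1)/(2*2))/7 = -4/7 + (32 - 1*(-1/4))/7 = -4/7 + (32 + 1/4)/7 = -4/7 + (1/7)*(129/4) = -4/7 + 129/28 = 113/28)
A(O)**2 = (113/28)**2 = 12769/784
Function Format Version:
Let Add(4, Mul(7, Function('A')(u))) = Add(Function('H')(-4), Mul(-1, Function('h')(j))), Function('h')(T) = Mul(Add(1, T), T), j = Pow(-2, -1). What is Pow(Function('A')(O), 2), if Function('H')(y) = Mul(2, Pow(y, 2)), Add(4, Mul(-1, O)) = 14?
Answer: Rational(12769, 784) ≈ 16.287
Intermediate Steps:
O = -10 (O = Add(4, Mul(-1, 14)) = Add(4, -14) = -10)
j = Rational(-1, 2) ≈ -0.50000
Function('h')(T) = Mul(T, Add(1, T))
Function('A')(u) = Rational(113, 28) (Function('A')(u) = Add(Rational(-4, 7), Mul(Rational(1, 7), Add(Mul(2, Pow(-4, 2)), Mul(-1, Mul(Rational(-1, 2), Add(1, Rational(-1, 2))))))) = Add(Rational(-4, 7), Mul(Rational(1, 7), Add(Mul(2, 16), Mul(-1, Mul(Rational(-1, 2), Rational(1, 2)))))) = Add(Rational(-4, 7), Mul(Rational(1, 7), Add(32, Mul(-1, Rational(-1, 4))))) = Add(Rational(-4, 7), Mul(Rational(1, 7), Add(32, Rational(1, 4)))) = Add(Rational(-4, 7), Mul(Rational(1, 7), Rational(129, 4))) = Add(Rational(-4, 7), Rational(129, 28)) = Rational(113, 28))
Pow(Function('A')(O), 2) = Pow(Rational(113, 28), 2) = Rational(12769, 784)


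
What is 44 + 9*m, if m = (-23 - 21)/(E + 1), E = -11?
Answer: 418/5 ≈ 83.600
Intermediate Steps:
m = 22/5 (m = (-23 - 21)/(-11 + 1) = -44/(-10) = -44*(-⅒) = 22/5 ≈ 4.4000)
44 + 9*m = 44 + 9*(22/5) = 44 + 198/5 = 418/5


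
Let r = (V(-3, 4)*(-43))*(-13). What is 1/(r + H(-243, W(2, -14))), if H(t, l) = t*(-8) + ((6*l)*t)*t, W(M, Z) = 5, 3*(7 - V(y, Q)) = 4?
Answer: 3/5329745 ≈ 5.6288e-7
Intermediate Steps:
V(y, Q) = 17/3 (V(y, Q) = 7 - ⅓*4 = 7 - 4/3 = 17/3)
H(t, l) = -8*t + 6*l*t² (H(t, l) = -8*t + (6*l*t)*t = -8*t + 6*l*t²)
r = 9503/3 (r = ((17/3)*(-43))*(-13) = -731/3*(-13) = 9503/3 ≈ 3167.7)
1/(r + H(-243, W(2, -14))) = 1/(9503/3 + 2*(-243)*(-4 + 3*5*(-243))) = 1/(9503/3 + 2*(-243)*(-4 - 3645)) = 1/(9503/3 + 2*(-243)*(-3649)) = 1/(9503/3 + 1773414) = 1/(5329745/3) = 3/5329745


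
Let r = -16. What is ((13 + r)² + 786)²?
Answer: 632025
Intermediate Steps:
((13 + r)² + 786)² = ((13 - 16)² + 786)² = ((-3)² + 786)² = (9 + 786)² = 795² = 632025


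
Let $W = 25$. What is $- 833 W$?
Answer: $-20825$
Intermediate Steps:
$- 833 W = \left(-833\right) 25 = -20825$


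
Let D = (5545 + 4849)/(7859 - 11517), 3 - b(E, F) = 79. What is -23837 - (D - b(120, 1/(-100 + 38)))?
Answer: -43731680/1829 ≈ -23910.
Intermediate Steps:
b(E, F) = -76 (b(E, F) = 3 - 1*79 = 3 - 79 = -76)
D = -5197/1829 (D = 10394/(-3658) = 10394*(-1/3658) = -5197/1829 ≈ -2.8414)
-23837 - (D - b(120, 1/(-100 + 38))) = -23837 - (-5197/1829 - 1*(-76)) = -23837 - (-5197/1829 + 76) = -23837 - 1*133807/1829 = -23837 - 133807/1829 = -43731680/1829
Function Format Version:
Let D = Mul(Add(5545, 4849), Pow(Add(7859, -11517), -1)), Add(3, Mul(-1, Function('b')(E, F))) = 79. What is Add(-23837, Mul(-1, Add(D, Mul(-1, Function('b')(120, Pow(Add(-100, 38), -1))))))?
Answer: Rational(-43731680, 1829) ≈ -23910.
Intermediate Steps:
Function('b')(E, F) = -76 (Function('b')(E, F) = Add(3, Mul(-1, 79)) = Add(3, -79) = -76)
D = Rational(-5197, 1829) (D = Mul(10394, Pow(-3658, -1)) = Mul(10394, Rational(-1, 3658)) = Rational(-5197, 1829) ≈ -2.8414)
Add(-23837, Mul(-1, Add(D, Mul(-1, Function('b')(120, Pow(Add(-100, 38), -1)))))) = Add(-23837, Mul(-1, Add(Rational(-5197, 1829), Mul(-1, -76)))) = Add(-23837, Mul(-1, Add(Rational(-5197, 1829), 76))) = Add(-23837, Mul(-1, Rational(133807, 1829))) = Add(-23837, Rational(-133807, 1829)) = Rational(-43731680, 1829)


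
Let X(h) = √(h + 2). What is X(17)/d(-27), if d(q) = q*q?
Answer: √19/729 ≈ 0.0059793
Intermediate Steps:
d(q) = q²
X(h) = √(2 + h)
X(17)/d(-27) = √(2 + 17)/((-27)²) = √19/729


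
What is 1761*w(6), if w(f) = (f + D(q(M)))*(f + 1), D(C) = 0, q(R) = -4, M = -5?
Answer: 73962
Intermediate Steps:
w(f) = f*(1 + f) (w(f) = (f + 0)*(f + 1) = f*(1 + f))
1761*w(6) = 1761*(6*(1 + 6)) = 1761*(6*7) = 1761*42 = 73962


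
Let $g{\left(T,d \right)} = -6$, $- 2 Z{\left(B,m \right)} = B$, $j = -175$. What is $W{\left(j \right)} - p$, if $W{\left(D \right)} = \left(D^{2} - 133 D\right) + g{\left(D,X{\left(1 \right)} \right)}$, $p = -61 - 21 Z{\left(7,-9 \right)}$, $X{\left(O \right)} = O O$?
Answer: $\frac{107763}{2} \approx 53882.0$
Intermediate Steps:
$Z{\left(B,m \right)} = - \frac{B}{2}$
$X{\left(O \right)} = O^{2}$
$p = \frac{25}{2}$ ($p = -61 - 21 \left(\left(- \frac{1}{2}\right) 7\right) = -61 - - \frac{147}{2} = -61 + \frac{147}{2} = \frac{25}{2} \approx 12.5$)
$W{\left(D \right)} = -6 + D^{2} - 133 D$ ($W{\left(D \right)} = \left(D^{2} - 133 D\right) - 6 = -6 + D^{2} - 133 D$)
$W{\left(j \right)} - p = \left(-6 + \left(-175\right)^{2} - -23275\right) - \frac{25}{2} = \left(-6 + 30625 + 23275\right) - \frac{25}{2} = 53894 - \frac{25}{2} = \frac{107763}{2}$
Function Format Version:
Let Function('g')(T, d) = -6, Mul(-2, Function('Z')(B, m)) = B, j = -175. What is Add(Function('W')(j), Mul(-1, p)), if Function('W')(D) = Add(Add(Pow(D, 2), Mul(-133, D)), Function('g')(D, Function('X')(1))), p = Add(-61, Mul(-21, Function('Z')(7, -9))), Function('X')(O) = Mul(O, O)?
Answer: Rational(107763, 2) ≈ 53882.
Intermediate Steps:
Function('Z')(B, m) = Mul(Rational(-1, 2), B)
Function('X')(O) = Pow(O, 2)
p = Rational(25, 2) (p = Add(-61, Mul(-21, Mul(Rational(-1, 2), 7))) = Add(-61, Mul(-21, Rational(-7, 2))) = Add(-61, Rational(147, 2)) = Rational(25, 2) ≈ 12.500)
Function('W')(D) = Add(-6, Pow(D, 2), Mul(-133, D)) (Function('W')(D) = Add(Add(Pow(D, 2), Mul(-133, D)), -6) = Add(-6, Pow(D, 2), Mul(-133, D)))
Add(Function('W')(j), Mul(-1, p)) = Add(Add(-6, Pow(-175, 2), Mul(-133, -175)), Mul(-1, Rational(25, 2))) = Add(Add(-6, 30625, 23275), Rational(-25, 2)) = Add(53894, Rational(-25, 2)) = Rational(107763, 2)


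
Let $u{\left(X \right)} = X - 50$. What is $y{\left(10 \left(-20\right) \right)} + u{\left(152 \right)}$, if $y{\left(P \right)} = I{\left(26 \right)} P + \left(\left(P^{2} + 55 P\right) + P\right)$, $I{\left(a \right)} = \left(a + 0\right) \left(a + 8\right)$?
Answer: $-147898$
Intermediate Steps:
$I{\left(a \right)} = a \left(8 + a\right)$
$u{\left(X \right)} = -50 + X$
$y{\left(P \right)} = P^{2} + 940 P$ ($y{\left(P \right)} = 26 \left(8 + 26\right) P + \left(\left(P^{2} + 55 P\right) + P\right) = 26 \cdot 34 P + \left(P^{2} + 56 P\right) = 884 P + \left(P^{2} + 56 P\right) = P^{2} + 940 P$)
$y{\left(10 \left(-20\right) \right)} + u{\left(152 \right)} = 10 \left(-20\right) \left(940 + 10 \left(-20\right)\right) + \left(-50 + 152\right) = - 200 \left(940 - 200\right) + 102 = \left(-200\right) 740 + 102 = -148000 + 102 = -147898$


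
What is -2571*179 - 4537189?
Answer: -4997398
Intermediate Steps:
-2571*179 - 4537189 = -460209 - 4537189 = -4997398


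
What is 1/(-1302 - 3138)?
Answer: -1/4440 ≈ -0.00022523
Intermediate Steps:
1/(-1302 - 3138) = 1/(-4440) = -1/4440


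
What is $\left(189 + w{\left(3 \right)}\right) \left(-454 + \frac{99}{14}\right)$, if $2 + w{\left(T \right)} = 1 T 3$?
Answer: $-87598$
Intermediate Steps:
$w{\left(T \right)} = -2 + 3 T$ ($w{\left(T \right)} = -2 + 1 T 3 = -2 + T 3 = -2 + 3 T$)
$\left(189 + w{\left(3 \right)}\right) \left(-454 + \frac{99}{14}\right) = \left(189 + \left(-2 + 3 \cdot 3\right)\right) \left(-454 + \frac{99}{14}\right) = \left(189 + \left(-2 + 9\right)\right) \left(-454 + 99 \cdot \frac{1}{14}\right) = \left(189 + 7\right) \left(-454 + \frac{99}{14}\right) = 196 \left(- \frac{6257}{14}\right) = -87598$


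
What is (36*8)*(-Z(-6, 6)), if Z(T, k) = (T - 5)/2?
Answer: 1584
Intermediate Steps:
Z(T, k) = -5/2 + T/2 (Z(T, k) = (-5 + T)*(½) = -5/2 + T/2)
(36*8)*(-Z(-6, 6)) = (36*8)*(-(-5/2 + (½)*(-6))) = 288*(-(-5/2 - 3)) = 288*(-1*(-11/2)) = 288*(11/2) = 1584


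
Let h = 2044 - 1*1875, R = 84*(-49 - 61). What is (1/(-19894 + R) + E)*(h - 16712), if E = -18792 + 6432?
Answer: 5957072114863/29134 ≈ 2.0447e+8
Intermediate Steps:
R = -9240 (R = 84*(-110) = -9240)
h = 169 (h = 2044 - 1875 = 169)
E = -12360
(1/(-19894 + R) + E)*(h - 16712) = (1/(-19894 - 9240) - 12360)*(169 - 16712) = (1/(-29134) - 12360)*(-16543) = (-1/29134 - 12360)*(-16543) = -360096241/29134*(-16543) = 5957072114863/29134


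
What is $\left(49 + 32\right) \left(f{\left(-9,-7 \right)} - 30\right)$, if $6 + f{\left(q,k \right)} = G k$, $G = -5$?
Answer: $-81$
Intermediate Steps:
$f{\left(q,k \right)} = -6 - 5 k$
$\left(49 + 32\right) \left(f{\left(-9,-7 \right)} - 30\right) = \left(49 + 32\right) \left(\left(-6 - -35\right) - 30\right) = 81 \left(\left(-6 + 35\right) - 30\right) = 81 \left(29 - 30\right) = 81 \left(-1\right) = -81$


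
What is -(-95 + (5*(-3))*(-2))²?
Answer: -4225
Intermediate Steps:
-(-95 + (5*(-3))*(-2))² = -(-95 - 15*(-2))² = -(-95 + 30)² = -1*(-65)² = -1*4225 = -4225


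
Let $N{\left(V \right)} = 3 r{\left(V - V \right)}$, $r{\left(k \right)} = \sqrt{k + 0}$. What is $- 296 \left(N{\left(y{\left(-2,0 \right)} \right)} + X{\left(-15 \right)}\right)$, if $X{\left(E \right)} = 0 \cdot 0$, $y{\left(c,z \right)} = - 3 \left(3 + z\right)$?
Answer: $0$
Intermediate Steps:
$r{\left(k \right)} = \sqrt{k}$
$y{\left(c,z \right)} = -9 - 3 z$
$N{\left(V \right)} = 0$ ($N{\left(V \right)} = 3 \sqrt{V - V} = 3 \sqrt{0} = 3 \cdot 0 = 0$)
$X{\left(E \right)} = 0$
$- 296 \left(N{\left(y{\left(-2,0 \right)} \right)} + X{\left(-15 \right)}\right) = - 296 \left(0 + 0\right) = \left(-296\right) 0 = 0$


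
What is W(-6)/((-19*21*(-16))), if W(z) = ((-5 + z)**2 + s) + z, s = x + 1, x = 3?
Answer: 17/912 ≈ 0.018640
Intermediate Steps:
s = 4 (s = 3 + 1 = 4)
W(z) = 4 + z + (-5 + z)**2 (W(z) = ((-5 + z)**2 + 4) + z = (4 + (-5 + z)**2) + z = 4 + z + (-5 + z)**2)
W(-6)/((-19*21*(-16))) = (4 - 6 + (-5 - 6)**2)/((-19*21*(-16))) = (4 - 6 + (-11)**2)/((-399*(-16))) = (4 - 6 + 121)/6384 = 119*(1/6384) = 17/912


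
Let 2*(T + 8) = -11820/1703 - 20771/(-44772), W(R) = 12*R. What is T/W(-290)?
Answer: 10140707/3140101440 ≈ 0.0032294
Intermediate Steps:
T = -10140707/902328 (T = -8 + (-11820/1703 - 20771/(-44772))/2 = -8 + (-11820*1/1703 - 20771*(-1/44772))/2 = -8 + (-11820/1703 + 20771/44772)/2 = -8 + (½)*(-2922083/451164) = -8 - 2922083/902328 = -10140707/902328 ≈ -11.238)
T/W(-290) = -10140707/(902328*(12*(-290))) = -10140707/902328/(-3480) = -10140707/902328*(-1/3480) = 10140707/3140101440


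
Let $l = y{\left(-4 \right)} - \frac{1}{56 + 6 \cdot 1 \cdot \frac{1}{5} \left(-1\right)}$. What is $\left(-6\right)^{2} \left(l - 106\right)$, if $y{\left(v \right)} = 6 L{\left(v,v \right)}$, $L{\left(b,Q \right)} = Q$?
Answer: $- \frac{641250}{137} \approx -4680.7$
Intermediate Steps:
$y{\left(v \right)} = 6 v$
$l = - \frac{6581}{274}$ ($l = 6 \left(-4\right) - \frac{1}{56 + 6 \cdot 1 \cdot \frac{1}{5} \left(-1\right)} = -24 - \frac{1}{56 + 6 \cdot 1 \cdot \frac{1}{5} \left(-1\right)} = -24 - \frac{1}{56 + 6 \cdot \frac{1}{5} \left(-1\right)} = -24 - \frac{1}{56 + \frac{6}{5} \left(-1\right)} = -24 - \frac{1}{56 - \frac{6}{5}} = -24 - \frac{1}{\frac{274}{5}} = -24 - \frac{5}{274} = - \frac{6581}{274} \approx -24.018$)
$\left(-6\right)^{2} \left(l - 106\right) = \left(-6\right)^{2} \left(- \frac{6581}{274} - 106\right) = 36 \left(- \frac{35625}{274}\right) = - \frac{641250}{137}$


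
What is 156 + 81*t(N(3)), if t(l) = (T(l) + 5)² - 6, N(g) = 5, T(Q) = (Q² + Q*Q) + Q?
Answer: 291270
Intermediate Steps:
T(Q) = Q + 2*Q² (T(Q) = (Q² + Q²) + Q = 2*Q² + Q = Q + 2*Q²)
t(l) = -6 + (5 + l*(1 + 2*l))² (t(l) = (l*(1 + 2*l) + 5)² - 6 = (5 + l*(1 + 2*l))² - 6 = -6 + (5 + l*(1 + 2*l))²)
156 + 81*t(N(3)) = 156 + 81*(-6 + (5 + 5*(1 + 2*5))²) = 156 + 81*(-6 + (5 + 5*(1 + 10))²) = 156 + 81*(-6 + (5 + 5*11)²) = 156 + 81*(-6 + (5 + 55)²) = 156 + 81*(-6 + 60²) = 156 + 81*(-6 + 3600) = 156 + 81*3594 = 156 + 291114 = 291270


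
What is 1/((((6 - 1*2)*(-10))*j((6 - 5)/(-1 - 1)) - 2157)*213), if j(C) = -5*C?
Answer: -1/480741 ≈ -2.0801e-6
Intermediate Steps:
1/((((6 - 1*2)*(-10))*j((6 - 5)/(-1 - 1)) - 2157)*213) = 1/(((6 - 1*2)*(-10))*(-5*(6 - 5)/(-1 - 1)) - 2157*213) = (1/213)/(((6 - 2)*(-10))*(-5/(-2)) - 2157) = (1/213)/((4*(-10))*(-5*(-1)/2) - 2157) = (1/213)/(-(-200)*(-1)/2 - 2157) = (1/213)/(-40*5/2 - 2157) = (1/213)/(-100 - 2157) = (1/213)/(-2257) = -1/2257*1/213 = -1/480741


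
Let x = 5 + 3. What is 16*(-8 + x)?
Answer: 0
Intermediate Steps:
x = 8
16*(-8 + x) = 16*(-8 + 8) = 16*0 = 0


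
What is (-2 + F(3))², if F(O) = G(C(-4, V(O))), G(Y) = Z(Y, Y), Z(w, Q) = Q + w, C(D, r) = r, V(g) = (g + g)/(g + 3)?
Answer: 0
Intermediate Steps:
V(g) = 2*g/(3 + g) (V(g) = (2*g)/(3 + g) = 2*g/(3 + g))
G(Y) = 2*Y (G(Y) = Y + Y = 2*Y)
F(O) = 4*O/(3 + O) (F(O) = 2*(2*O/(3 + O)) = 4*O/(3 + O))
(-2 + F(3))² = (-2 + 4*3/(3 + 3))² = (-2 + 4*3/6)² = (-2 + 4*3*(⅙))² = (-2 + 2)² = 0² = 0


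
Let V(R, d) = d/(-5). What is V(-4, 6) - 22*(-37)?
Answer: 4064/5 ≈ 812.80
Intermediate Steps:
V(R, d) = -d/5 (V(R, d) = d*(-1/5) = -d/5)
V(-4, 6) - 22*(-37) = -1/5*6 - 22*(-37) = -6/5 + 814 = 4064/5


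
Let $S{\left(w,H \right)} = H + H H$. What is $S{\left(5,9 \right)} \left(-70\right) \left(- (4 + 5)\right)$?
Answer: $56700$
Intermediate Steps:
$S{\left(w,H \right)} = H + H^{2}$
$S{\left(5,9 \right)} \left(-70\right) \left(- (4 + 5)\right) = 9 \left(1 + 9\right) \left(-70\right) \left(- (4 + 5)\right) = 9 \cdot 10 \left(-70\right) \left(\left(-1\right) 9\right) = 90 \left(-70\right) \left(-9\right) = \left(-6300\right) \left(-9\right) = 56700$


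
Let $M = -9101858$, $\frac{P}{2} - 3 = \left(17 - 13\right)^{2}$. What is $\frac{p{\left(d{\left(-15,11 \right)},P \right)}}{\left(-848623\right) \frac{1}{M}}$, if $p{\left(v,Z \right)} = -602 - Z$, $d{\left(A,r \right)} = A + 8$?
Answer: $- \frac{5825189120}{848623} \approx -6864.3$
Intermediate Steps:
$d{\left(A,r \right)} = 8 + A$
$P = 38$ ($P = 6 + 2 \left(17 - 13\right)^{2} = 6 + 2 \cdot 4^{2} = 6 + 2 \cdot 16 = 6 + 32 = 38$)
$\frac{p{\left(d{\left(-15,11 \right)},P \right)}}{\left(-848623\right) \frac{1}{M}} = \frac{-602 - 38}{\left(-848623\right) \frac{1}{-9101858}} = \frac{-602 - 38}{\left(-848623\right) \left(- \frac{1}{9101858}\right)} = - \frac{640}{\frac{848623}{9101858}} = \left(-640\right) \frac{9101858}{848623} = - \frac{5825189120}{848623}$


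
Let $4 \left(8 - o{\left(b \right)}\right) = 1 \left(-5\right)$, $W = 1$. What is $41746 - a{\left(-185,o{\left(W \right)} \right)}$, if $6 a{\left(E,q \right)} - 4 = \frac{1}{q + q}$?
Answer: $\frac{1544577}{37} \approx 41745.0$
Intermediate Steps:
$o{\left(b \right)} = \frac{37}{4}$ ($o{\left(b \right)} = 8 - \frac{1 \left(-5\right)}{4} = 8 - - \frac{5}{4} = 8 + \frac{5}{4} = \frac{37}{4}$)
$a{\left(E,q \right)} = \frac{2}{3} + \frac{1}{12 q}$ ($a{\left(E,q \right)} = \frac{2}{3} + \frac{1}{6 \left(q + q\right)} = \frac{2}{3} + \frac{1}{6 \cdot 2 q} = \frac{2}{3} + \frac{\frac{1}{2} \frac{1}{q}}{6} = \frac{2}{3} + \frac{1}{12 q}$)
$41746 - a{\left(-185,o{\left(W \right)} \right)} = 41746 - \frac{1 + 8 \cdot \frac{37}{4}}{12 \cdot \frac{37}{4}} = 41746 - \frac{1}{12} \cdot \frac{4}{37} \left(1 + 74\right) = 41746 - \frac{1}{12} \cdot \frac{4}{37} \cdot 75 = 41746 - \frac{25}{37} = \frac{1544577}{37}$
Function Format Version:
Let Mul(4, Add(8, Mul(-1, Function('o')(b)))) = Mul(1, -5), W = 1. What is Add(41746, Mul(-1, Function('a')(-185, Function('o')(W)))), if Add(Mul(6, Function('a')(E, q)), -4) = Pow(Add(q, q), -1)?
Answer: Rational(1544577, 37) ≈ 41745.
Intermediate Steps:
Function('o')(b) = Rational(37, 4) (Function('o')(b) = Add(8, Mul(Rational(-1, 4), Mul(1, -5))) = Add(8, Mul(Rational(-1, 4), -5)) = Add(8, Rational(5, 4)) = Rational(37, 4))
Function('a')(E, q) = Add(Rational(2, 3), Mul(Rational(1, 12), Pow(q, -1))) (Function('a')(E, q) = Add(Rational(2, 3), Mul(Rational(1, 6), Pow(Add(q, q), -1))) = Add(Rational(2, 3), Mul(Rational(1, 6), Pow(Mul(2, q), -1))) = Add(Rational(2, 3), Mul(Rational(1, 6), Mul(Rational(1, 2), Pow(q, -1)))) = Add(Rational(2, 3), Mul(Rational(1, 12), Pow(q, -1))))
Add(41746, Mul(-1, Function('a')(-185, Function('o')(W)))) = Add(41746, Mul(-1, Mul(Rational(1, 12), Pow(Rational(37, 4), -1), Add(1, Mul(8, Rational(37, 4)))))) = Add(41746, Mul(-1, Mul(Rational(1, 12), Rational(4, 37), Add(1, 74)))) = Add(41746, Mul(-1, Mul(Rational(1, 12), Rational(4, 37), 75))) = Add(41746, Mul(-1, Rational(25, 37))) = Add(41746, Rational(-25, 37)) = Rational(1544577, 37)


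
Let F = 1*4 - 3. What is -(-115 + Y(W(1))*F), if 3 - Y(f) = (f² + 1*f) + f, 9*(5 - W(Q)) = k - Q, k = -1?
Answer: 12127/81 ≈ 149.72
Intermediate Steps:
W(Q) = 46/9 + Q/9 (W(Q) = 5 - (-1 - Q)/9 = 5 + (⅑ + Q/9) = 46/9 + Q/9)
F = 1 (F = 4 - 3 = 1)
Y(f) = 3 - f² - 2*f (Y(f) = 3 - ((f² + 1*f) + f) = 3 - ((f² + f) + f) = 3 - ((f + f²) + f) = 3 - (f² + 2*f) = 3 + (-f² - 2*f) = 3 - f² - 2*f)
-(-115 + Y(W(1))*F) = -(-115 + (3 - (46/9 + (⅑)*1)² - 2*(46/9 + (⅑)*1))*1) = -(-115 + (3 - (46/9 + ⅑)² - 2*(46/9 + ⅑))*1) = -(-115 + (3 - (47/9)² - 2*47/9)*1) = -(-115 + (3 - 1*2209/81 - 94/9)*1) = -(-115 + (3 - 2209/81 - 94/9)*1) = -(-115 - 2812/81*1) = -(-115 - 2812/81) = -1*(-12127/81) = 12127/81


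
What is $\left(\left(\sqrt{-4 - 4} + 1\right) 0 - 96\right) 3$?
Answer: $-288$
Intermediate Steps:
$\left(\left(\sqrt{-4 - 4} + 1\right) 0 - 96\right) 3 = \left(\left(\sqrt{-8} + 1\right) 0 - 96\right) 3 = \left(\left(2 i \sqrt{2} + 1\right) 0 - 96\right) 3 = \left(\left(1 + 2 i \sqrt{2}\right) 0 - 96\right) 3 = \left(0 - 96\right) 3 = \left(-96\right) 3 = -288$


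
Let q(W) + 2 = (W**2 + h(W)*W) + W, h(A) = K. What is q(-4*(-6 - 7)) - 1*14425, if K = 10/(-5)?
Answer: -11775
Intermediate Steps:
K = -2 (K = 10*(-1/5) = -2)
h(A) = -2
q(W) = -2 + W**2 - W (q(W) = -2 + ((W**2 - 2*W) + W) = -2 + (W**2 - W) = -2 + W**2 - W)
q(-4*(-6 - 7)) - 1*14425 = (-2 + (-4*(-6 - 7))**2 - (-4)*(-6 - 7)) - 1*14425 = (-2 + (-4*(-13))**2 - (-4)*(-13)) - 14425 = (-2 + 52**2 - 1*52) - 14425 = (-2 + 2704 - 52) - 14425 = 2650 - 14425 = -11775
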